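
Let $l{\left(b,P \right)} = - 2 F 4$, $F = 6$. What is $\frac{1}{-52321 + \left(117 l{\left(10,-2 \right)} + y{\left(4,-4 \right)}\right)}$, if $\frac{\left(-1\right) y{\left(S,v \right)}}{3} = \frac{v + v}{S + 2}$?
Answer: $- \frac{1}{57933} \approx -1.7261 \cdot 10^{-5}$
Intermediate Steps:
$l{\left(b,P \right)} = -48$ ($l{\left(b,P \right)} = \left(-2\right) 6 \cdot 4 = \left(-12\right) 4 = -48$)
$y{\left(S,v \right)} = - \frac{6 v}{2 + S}$ ($y{\left(S,v \right)} = - 3 \frac{v + v}{S + 2} = - 3 \frac{2 v}{2 + S} = - \frac{6 v}{2 + S}$)
$\frac{1}{-52321 + \left(117 l{\left(10,-2 \right)} + y{\left(4,-4 \right)}\right)} = \frac{1}{-52321 + \left(117 \left(-48\right) - - \frac{24}{2 + 4}\right)} = \frac{1}{-52321 - \left(5616 - \frac{24}{6}\right)} = \frac{1}{-52321 - \left(5616 - 4\right)} = \frac{1}{-52321 + \left(-5616 + 4\right)} = \frac{1}{-52321 - 5612} = \frac{1}{-57933} = - \frac{1}{57933}$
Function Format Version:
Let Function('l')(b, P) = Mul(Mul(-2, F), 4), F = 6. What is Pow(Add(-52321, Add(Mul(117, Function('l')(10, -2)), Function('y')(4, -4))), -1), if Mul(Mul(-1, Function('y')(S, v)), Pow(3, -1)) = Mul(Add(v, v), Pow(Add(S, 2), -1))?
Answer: Rational(-1, 57933) ≈ -1.7261e-5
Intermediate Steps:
Function('l')(b, P) = -48 (Function('l')(b, P) = Mul(Mul(-2, 6), 4) = Mul(-12, 4) = -48)
Function('y')(S, v) = Mul(-6, v, Pow(Add(2, S), -1)) (Function('y')(S, v) = Mul(-3, Mul(Add(v, v), Pow(Add(S, 2), -1))) = Mul(-3, Mul(Mul(2, v), Pow(Add(2, S), -1))) = Mul(-3, Mul(2, v, Pow(Add(2, S), -1))) = Mul(-6, v, Pow(Add(2, S), -1)))
Pow(Add(-52321, Add(Mul(117, Function('l')(10, -2)), Function('y')(4, -4))), -1) = Pow(Add(-52321, Add(Mul(117, -48), Mul(-6, -4, Pow(Add(2, 4), -1)))), -1) = Pow(Add(-52321, Add(-5616, Mul(-6, -4, Pow(6, -1)))), -1) = Pow(Add(-52321, Add(-5616, Mul(-6, -4, Rational(1, 6)))), -1) = Pow(Add(-52321, Add(-5616, 4)), -1) = Pow(Add(-52321, -5612), -1) = Pow(-57933, -1) = Rational(-1, 57933)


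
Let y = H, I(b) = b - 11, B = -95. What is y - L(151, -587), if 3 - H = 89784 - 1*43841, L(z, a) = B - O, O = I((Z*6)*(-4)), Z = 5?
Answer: -45976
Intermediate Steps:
I(b) = -11 + b
O = -131 (O = -11 + (5*6)*(-4) = -11 + 30*(-4) = -11 - 120 = -131)
L(z, a) = 36 (L(z, a) = -95 - 1*(-131) = -95 + 131 = 36)
H = -45940 (H = 3 - (89784 - 1*43841) = 3 - (89784 - 43841) = 3 - 1*45943 = 3 - 45943 = -45940)
y = -45940
y - L(151, -587) = -45940 - 1*36 = -45940 - 36 = -45976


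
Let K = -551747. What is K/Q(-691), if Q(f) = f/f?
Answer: -551747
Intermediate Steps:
Q(f) = 1
K/Q(-691) = -551747/1 = -551747*1 = -551747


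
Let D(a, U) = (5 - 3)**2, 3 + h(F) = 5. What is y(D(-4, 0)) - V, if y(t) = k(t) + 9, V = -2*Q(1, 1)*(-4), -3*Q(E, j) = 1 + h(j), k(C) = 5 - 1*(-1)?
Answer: 23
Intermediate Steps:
h(F) = 2 (h(F) = -3 + 5 = 2)
k(C) = 6 (k(C) = 5 + 1 = 6)
Q(E, j) = -1 (Q(E, j) = -(1 + 2)/3 = -1/3*3 = -1)
D(a, U) = 4 (D(a, U) = 2**2 = 4)
V = -8 (V = -2*(-1)*(-4) = 2*(-4) = -8)
y(t) = 15 (y(t) = 6 + 9 = 15)
y(D(-4, 0)) - V = 15 - 1*(-8) = 15 + 8 = 23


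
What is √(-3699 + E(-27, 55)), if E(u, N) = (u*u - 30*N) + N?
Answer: I*√4565 ≈ 67.565*I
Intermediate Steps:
E(u, N) = u² - 29*N (E(u, N) = (u² - 30*N) + N = u² - 29*N)
√(-3699 + E(-27, 55)) = √(-3699 + ((-27)² - 29*55)) = √(-3699 + (729 - 1595)) = √(-3699 - 866) = √(-4565) = I*√4565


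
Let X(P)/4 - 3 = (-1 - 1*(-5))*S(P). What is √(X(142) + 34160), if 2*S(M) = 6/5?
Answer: 2*√213635/5 ≈ 184.88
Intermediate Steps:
S(M) = ⅗ (S(M) = (6/5)/2 = (6*(⅕))/2 = (½)*(6/5) = ⅗)
X(P) = 108/5 (X(P) = 12 + 4*((-1 - 1*(-5))*(⅗)) = 12 + 4*((-1 + 5)*(⅗)) = 12 + 4*(4*(⅗)) = 12 + 4*(12/5) = 12 + 48/5 = 108/5)
√(X(142) + 34160) = √(108/5 + 34160) = √(170908/5) = 2*√213635/5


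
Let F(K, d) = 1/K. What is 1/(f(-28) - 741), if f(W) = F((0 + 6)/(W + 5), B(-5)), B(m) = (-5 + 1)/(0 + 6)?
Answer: -6/4469 ≈ -0.0013426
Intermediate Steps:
B(m) = -⅔ (B(m) = -4/6 = -4*⅙ = -⅔)
f(W) = ⅚ + W/6 (f(W) = 1/((0 + 6)/(W + 5)) = 1/(6/(5 + W)) = ⅚ + W/6)
1/(f(-28) - 741) = 1/((⅚ + (⅙)*(-28)) - 741) = 1/((⅚ - 14/3) - 741) = 1/(-23/6 - 741) = 1/(-4469/6) = -6/4469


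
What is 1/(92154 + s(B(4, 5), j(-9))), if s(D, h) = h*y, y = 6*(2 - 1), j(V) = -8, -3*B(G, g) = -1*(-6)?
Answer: 1/92106 ≈ 1.0857e-5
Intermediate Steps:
B(G, g) = -2 (B(G, g) = -(-1)*(-6)/3 = -⅓*6 = -2)
y = 6 (y = 6*1 = 6)
s(D, h) = 6*h (s(D, h) = h*6 = 6*h)
1/(92154 + s(B(4, 5), j(-9))) = 1/(92154 + 6*(-8)) = 1/(92154 - 48) = 1/92106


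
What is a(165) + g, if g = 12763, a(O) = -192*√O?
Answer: 12763 - 192*√165 ≈ 10297.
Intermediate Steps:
a(165) + g = -192*√165 + 12763 = 12763 - 192*√165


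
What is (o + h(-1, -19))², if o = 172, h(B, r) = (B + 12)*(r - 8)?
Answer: 15625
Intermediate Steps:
h(B, r) = (-8 + r)*(12 + B) (h(B, r) = (12 + B)*(-8 + r) = (-8 + r)*(12 + B))
(o + h(-1, -19))² = (172 + (-96 - 8*(-1) + 12*(-19) - 1*(-19)))² = (172 + (-96 + 8 - 228 + 19))² = (172 - 297)² = (-125)² = 15625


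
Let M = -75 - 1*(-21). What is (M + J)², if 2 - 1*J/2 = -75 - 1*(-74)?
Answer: 2304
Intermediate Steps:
M = -54 (M = -75 + 21 = -54)
J = 6 (J = 4 - 2*(-75 - 1*(-74)) = 4 - 2*(-75 + 74) = 4 - 2*(-1) = 4 + 2 = 6)
(M + J)² = (-54 + 6)² = (-48)² = 2304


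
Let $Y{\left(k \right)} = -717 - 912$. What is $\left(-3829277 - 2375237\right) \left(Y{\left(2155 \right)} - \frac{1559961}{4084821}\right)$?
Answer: $\frac{352953768157540}{34913} \approx 1.011 \cdot 10^{10}$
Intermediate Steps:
$Y{\left(k \right)} = -1629$ ($Y{\left(k \right)} = -717 - 912 = -1629$)
$\left(-3829277 - 2375237\right) \left(Y{\left(2155 \right)} - \frac{1559961}{4084821}\right) = \left(-3829277 - 2375237\right) \left(-1629 - \frac{1559961}{4084821}\right) = - 6204514 \left(-1629 - \frac{13333}{34913}\right) = \left(-6204514\right) \left(- \frac{56886610}{34913}\right) = \frac{352953768157540}{34913}$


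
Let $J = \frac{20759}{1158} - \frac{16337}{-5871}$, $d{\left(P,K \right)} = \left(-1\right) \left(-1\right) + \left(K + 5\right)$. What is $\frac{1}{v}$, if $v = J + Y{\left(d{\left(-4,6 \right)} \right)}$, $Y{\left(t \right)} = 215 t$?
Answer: $\frac{755402}{1964580975} \approx 0.00038451$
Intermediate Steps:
$d{\left(P,K \right)} = 6 + K$ ($d{\left(P,K \right)} = 1 + \left(5 + K\right) = 6 + K$)
$J = \frac{15643815}{755402}$ ($J = 20759 \cdot \frac{1}{1158} - - \frac{16337}{5871} = \frac{20759}{1158} + \frac{16337}{5871} = \frac{15643815}{755402} \approx 20.709$)
$v = \frac{1964580975}{755402}$ ($v = \frac{15643815}{755402} + 215 \left(6 + 6\right) = \frac{15643815}{755402} + 215 \cdot 12 = \frac{15643815}{755402} + 2580 = \frac{1964580975}{755402} \approx 2600.7$)
$\frac{1}{v} = \frac{1}{\frac{1964580975}{755402}} = \frac{755402}{1964580975}$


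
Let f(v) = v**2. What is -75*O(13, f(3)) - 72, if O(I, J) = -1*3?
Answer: 153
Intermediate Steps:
O(I, J) = -3
-75*O(13, f(3)) - 72 = -75*(-3) - 72 = 225 - 72 = 153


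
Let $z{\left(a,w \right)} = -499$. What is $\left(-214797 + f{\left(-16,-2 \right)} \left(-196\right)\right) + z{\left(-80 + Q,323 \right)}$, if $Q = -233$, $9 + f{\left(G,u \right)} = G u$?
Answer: $-219804$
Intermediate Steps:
$f{\left(G,u \right)} = -9 + G u$
$\left(-214797 + f{\left(-16,-2 \right)} \left(-196\right)\right) + z{\left(-80 + Q,323 \right)} = \left(-214797 + \left(-9 - -32\right) \left(-196\right)\right) - 499 = \left(-214797 + \left(-9 + 32\right) \left(-196\right)\right) - 499 = \left(-214797 + 23 \left(-196\right)\right) - 499 = \left(-214797 - 4508\right) - 499 = -219305 - 499 = -219804$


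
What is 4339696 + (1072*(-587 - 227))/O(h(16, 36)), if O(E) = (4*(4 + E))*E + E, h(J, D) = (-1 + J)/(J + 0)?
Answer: 5347074608/1245 ≈ 4.2948e+6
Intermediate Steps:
h(J, D) = (-1 + J)/J
O(E) = E + E*(16 + 4*E) (O(E) = (16 + 4*E)*E + E = E*(16 + 4*E) + E = E + E*(16 + 4*E))
4339696 + (1072*(-587 - 227))/O(h(16, 36)) = 4339696 + (1072*(-587 - 227))/((((-1 + 16)/16)*(17 + 4*((-1 + 16)/16)))) = 4339696 + (1072*(-814))/((((1/16)*15)*(17 + 4*((1/16)*15)))) = 4339696 - 872608*16/(15*(17 + 4*(15/16))) = 4339696 - 872608*16/(15*(17 + 15/4)) = 4339696 - 872608/((15/16)*(83/4)) = 4339696 - 872608/1245/64 = 4339696 - 872608*64/1245 = 4339696 - 55846912/1245 = 5347074608/1245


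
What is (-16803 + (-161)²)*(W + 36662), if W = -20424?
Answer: 148058084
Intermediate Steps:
(-16803 + (-161)²)*(W + 36662) = (-16803 + (-161)²)*(-20424 + 36662) = (-16803 + 25921)*16238 = 9118*16238 = 148058084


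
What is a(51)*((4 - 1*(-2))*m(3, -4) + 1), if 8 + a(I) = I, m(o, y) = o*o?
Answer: 2365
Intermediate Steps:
m(o, y) = o**2
a(I) = -8 + I
a(51)*((4 - 1*(-2))*m(3, -4) + 1) = (-8 + 51)*((4 - 1*(-2))*3**2 + 1) = 43*((4 + 2)*9 + 1) = 43*(6*9 + 1) = 43*(54 + 1) = 43*55 = 2365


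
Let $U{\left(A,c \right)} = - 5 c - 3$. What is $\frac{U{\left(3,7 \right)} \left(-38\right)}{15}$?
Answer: $\frac{1444}{15} \approx 96.267$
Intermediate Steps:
$U{\left(A,c \right)} = -3 - 5 c$
$\frac{U{\left(3,7 \right)} \left(-38\right)}{15} = \frac{\left(-3 - 35\right) \left(-38\right)}{15} = \left(-3 - 35\right) \left(-38\right) \frac{1}{15} = \left(-38\right) \left(-38\right) \frac{1}{15} = 1444 \cdot \frac{1}{15} = \frac{1444}{15}$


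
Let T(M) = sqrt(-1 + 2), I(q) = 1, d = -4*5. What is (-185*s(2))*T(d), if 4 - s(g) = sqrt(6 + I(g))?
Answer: -740 + 185*sqrt(7) ≈ -250.54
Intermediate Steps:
d = -20
T(M) = 1 (T(M) = sqrt(1) = 1)
s(g) = 4 - sqrt(7) (s(g) = 4 - sqrt(6 + 1) = 4 - sqrt(7))
(-185*s(2))*T(d) = -185*(4 - sqrt(7))*1 = (-740 + 185*sqrt(7))*1 = -740 + 185*sqrt(7)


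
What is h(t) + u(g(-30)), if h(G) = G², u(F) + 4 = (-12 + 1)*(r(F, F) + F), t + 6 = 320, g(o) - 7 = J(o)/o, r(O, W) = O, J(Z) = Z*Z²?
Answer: 78638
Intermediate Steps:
J(Z) = Z³
g(o) = 7 + o² (g(o) = 7 + o³/o = 7 + o²)
t = 314 (t = -6 + 320 = 314)
u(F) = -4 - 22*F (u(F) = -4 + (-12 + 1)*(F + F) = -4 - 22*F)
h(t) + u(g(-30)) = 314² + (-4 - 22*(7 + (-30)²)) = 98596 + (-4 - 22*(7 + 900)) = 98596 + (-4 - 22*907) = 98596 + (-4 - 19954) = 98596 - 19958 = 78638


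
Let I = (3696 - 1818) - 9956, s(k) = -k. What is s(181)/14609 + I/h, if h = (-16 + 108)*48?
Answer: -59405399/32256672 ≈ -1.8416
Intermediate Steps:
h = 4416 (h = 92*48 = 4416)
I = -8078 (I = 1878 - 9956 = -8078)
s(181)/14609 + I/h = -1*181/14609 - 8078/4416 = -181*1/14609 - 8078*1/4416 = -181/14609 - 4039/2208 = -59405399/32256672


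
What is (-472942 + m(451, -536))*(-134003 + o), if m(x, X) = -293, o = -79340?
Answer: 100961374605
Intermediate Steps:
(-472942 + m(451, -536))*(-134003 + o) = (-472942 - 293)*(-134003 - 79340) = -473235*(-213343) = 100961374605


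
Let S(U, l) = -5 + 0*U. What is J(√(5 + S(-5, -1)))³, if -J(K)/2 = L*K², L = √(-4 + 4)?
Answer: 0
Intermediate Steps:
S(U, l) = -5 (S(U, l) = -5 + 0 = -5)
L = 0 (L = √0 = 0)
J(K) = 0 (J(K) = -0*K² = -2*0 = 0)
J(√(5 + S(-5, -1)))³ = 0³ = 0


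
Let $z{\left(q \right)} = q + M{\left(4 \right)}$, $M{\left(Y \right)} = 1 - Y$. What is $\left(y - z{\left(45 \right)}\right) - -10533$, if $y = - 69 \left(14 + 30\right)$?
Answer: $7455$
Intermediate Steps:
$y = -3036$ ($y = \left(-69\right) 44 = -3036$)
$z{\left(q \right)} = -3 + q$ ($z{\left(q \right)} = q + \left(1 - 4\right) = q - 3 = -3 + q$)
$\left(y - z{\left(45 \right)}\right) - -10533 = \left(-3036 - \left(-3 + 45\right)\right) - -10533 = \left(-3036 - 42\right) + 10533 = -3078 + 10533 = 7455$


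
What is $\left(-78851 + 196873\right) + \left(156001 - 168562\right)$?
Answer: $105461$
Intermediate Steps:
$\left(-78851 + 196873\right) + \left(156001 - 168562\right) = 118022 - 12561 = 105461$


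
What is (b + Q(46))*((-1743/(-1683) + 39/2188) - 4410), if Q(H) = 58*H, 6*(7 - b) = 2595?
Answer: -8090701955635/818312 ≈ -9.8871e+6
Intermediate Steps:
b = -851/2 (b = 7 - ⅙*2595 = 7 - 865/2 = -851/2 ≈ -425.50)
(b + Q(46))*((-1743/(-1683) + 39/2188) - 4410) = (-851/2 + 58*46)*((-1743/(-1683) + 39/2188) - 4410) = (-851/2 + 2668)*((-1743*(-1/1683) + 39*(1/2188)) - 4410) = 4485*((581/561 + 39/2188) - 4410)/2 = 4485*(1293107/1227468 - 4410)/2 = (4485/2)*(-5411840773/1227468) = -8090701955635/818312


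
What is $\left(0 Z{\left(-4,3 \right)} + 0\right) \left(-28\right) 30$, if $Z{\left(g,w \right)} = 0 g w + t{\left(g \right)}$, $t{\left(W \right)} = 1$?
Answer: $0$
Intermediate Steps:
$Z{\left(g,w \right)} = 1$ ($Z{\left(g,w \right)} = 0 g w + 1 = 0 w + 1 = 0 + 1 = 1$)
$\left(0 Z{\left(-4,3 \right)} + 0\right) \left(-28\right) 30 = \left(0 \cdot 1 + 0\right) \left(-28\right) 30 = \left(0 + 0\right) \left(-28\right) 30 = 0 \left(-28\right) 30 = 0 \cdot 30 = 0$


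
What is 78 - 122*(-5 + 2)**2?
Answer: -1020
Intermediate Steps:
78 - 122*(-5 + 2)**2 = 78 - 122*(-3)**2 = 78 - 122*9 = 78 - 1098 = -1020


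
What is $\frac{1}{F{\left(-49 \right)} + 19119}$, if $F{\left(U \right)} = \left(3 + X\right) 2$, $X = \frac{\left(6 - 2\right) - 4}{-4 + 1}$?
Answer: $\frac{1}{19125} \approx 5.2288 \cdot 10^{-5}$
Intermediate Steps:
$X = 0$ ($X = \frac{\left(6 - 2\right) - 4}{-3} = \left(4 - 4\right) \left(- \frac{1}{3}\right) = 0 \left(- \frac{1}{3}\right) = 0$)
$F{\left(U \right)} = 6$ ($F{\left(U \right)} = \left(3 + 0\right) 2 = 3 \cdot 2 = 6$)
$\frac{1}{F{\left(-49 \right)} + 19119} = \frac{1}{6 + 19119} = \frac{1}{19125}$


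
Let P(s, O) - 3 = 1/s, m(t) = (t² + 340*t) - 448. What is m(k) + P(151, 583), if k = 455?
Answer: 54553281/151 ≈ 3.6128e+5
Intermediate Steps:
m(t) = -448 + t² + 340*t
P(s, O) = 3 + 1/s
m(k) + P(151, 583) = (-448 + 455² + 340*455) + (3 + 1/151) = (-448 + 207025 + 154700) + (3 + 1/151) = 361277 + 454/151 = 54553281/151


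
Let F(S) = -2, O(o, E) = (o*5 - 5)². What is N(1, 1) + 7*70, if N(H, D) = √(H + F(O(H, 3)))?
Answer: 490 + I ≈ 490.0 + 1.0*I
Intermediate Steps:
O(o, E) = (-5 + 5*o)² (O(o, E) = (5*o - 5)² = (-5 + 5*o)²)
N(H, D) = √(-2 + H) (N(H, D) = √(H - 2) = √(-2 + H))
N(1, 1) + 7*70 = √(-2 + 1) + 7*70 = √(-1) + 490 = I + 490 = 490 + I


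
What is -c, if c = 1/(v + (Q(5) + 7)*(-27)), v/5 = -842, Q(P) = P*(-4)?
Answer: 1/3859 ≈ 0.00025913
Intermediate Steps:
Q(P) = -4*P
v = -4210 (v = 5*(-842) = -4210)
c = -1/3859 (c = 1/(-4210 + (-4*5 + 7)*(-27)) = 1/(-4210 + (-20 + 7)*(-27)) = 1/(-4210 - 13*(-27)) = 1/(-4210 + 351) = 1/(-3859) = -1/3859 ≈ -0.00025913)
-c = -1*(-1/3859) = 1/3859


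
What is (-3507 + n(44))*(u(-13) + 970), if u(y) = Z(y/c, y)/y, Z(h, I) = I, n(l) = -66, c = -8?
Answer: -3469383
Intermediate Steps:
u(y) = 1 (u(y) = y/y = 1)
(-3507 + n(44))*(u(-13) + 970) = (-3507 - 66)*(1 + 970) = -3573*971 = -3469383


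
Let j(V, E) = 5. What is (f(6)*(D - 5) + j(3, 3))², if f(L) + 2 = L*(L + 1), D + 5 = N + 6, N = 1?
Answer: 13225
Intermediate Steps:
D = 2 (D = -5 + (1 + 6) = -5 + 7 = 2)
f(L) = -2 + L*(1 + L) (f(L) = -2 + L*(L + 1) = -2 + L*(1 + L))
(f(6)*(D - 5) + j(3, 3))² = ((-2 + 6 + 6²)*(2 - 5) + 5)² = ((-2 + 6 + 36)*(-3) + 5)² = (40*(-3) + 5)² = (-120 + 5)² = (-115)² = 13225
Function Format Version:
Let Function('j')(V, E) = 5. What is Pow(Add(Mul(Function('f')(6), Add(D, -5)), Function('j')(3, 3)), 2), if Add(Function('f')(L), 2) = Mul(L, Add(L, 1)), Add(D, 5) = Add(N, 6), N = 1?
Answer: 13225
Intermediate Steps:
D = 2 (D = Add(-5, Add(1, 6)) = Add(-5, 7) = 2)
Function('f')(L) = Add(-2, Mul(L, Add(1, L))) (Function('f')(L) = Add(-2, Mul(L, Add(L, 1))) = Add(-2, Mul(L, Add(1, L))))
Pow(Add(Mul(Function('f')(6), Add(D, -5)), Function('j')(3, 3)), 2) = Pow(Add(Mul(Add(-2, 6, Pow(6, 2)), Add(2, -5)), 5), 2) = Pow(Add(Mul(Add(-2, 6, 36), -3), 5), 2) = Pow(Add(Mul(40, -3), 5), 2) = Pow(Add(-120, 5), 2) = Pow(-115, 2) = 13225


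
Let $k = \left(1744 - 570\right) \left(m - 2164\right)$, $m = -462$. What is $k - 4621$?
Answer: $-3087545$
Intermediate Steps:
$k = -3082924$ ($k = \left(1744 - 570\right) \left(-462 - 2164\right) = 1174 \left(-2626\right) = -3082924$)
$k - 4621 = -3082924 - 4621 = -3087545$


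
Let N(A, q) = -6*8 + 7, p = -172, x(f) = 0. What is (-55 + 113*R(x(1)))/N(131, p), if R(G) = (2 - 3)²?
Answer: -58/41 ≈ -1.4146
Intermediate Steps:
R(G) = 1 (R(G) = (-1)² = 1)
N(A, q) = -41 (N(A, q) = -48 + 7 = -41)
(-55 + 113*R(x(1)))/N(131, p) = (-55 + 113*1)/(-41) = (-55 + 113)*(-1/41) = 58*(-1/41) = -58/41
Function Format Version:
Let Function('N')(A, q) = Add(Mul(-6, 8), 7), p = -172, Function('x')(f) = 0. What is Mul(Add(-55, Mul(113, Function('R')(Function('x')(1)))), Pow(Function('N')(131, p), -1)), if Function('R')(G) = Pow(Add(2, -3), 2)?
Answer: Rational(-58, 41) ≈ -1.4146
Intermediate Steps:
Function('R')(G) = 1 (Function('R')(G) = Pow(-1, 2) = 1)
Function('N')(A, q) = -41 (Function('N')(A, q) = Add(-48, 7) = -41)
Mul(Add(-55, Mul(113, Function('R')(Function('x')(1)))), Pow(Function('N')(131, p), -1)) = Mul(Add(-55, Mul(113, 1)), Pow(-41, -1)) = Mul(Add(-55, 113), Rational(-1, 41)) = Mul(58, Rational(-1, 41)) = Rational(-58, 41)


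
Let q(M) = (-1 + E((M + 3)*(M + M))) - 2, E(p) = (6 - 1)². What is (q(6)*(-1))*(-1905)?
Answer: 41910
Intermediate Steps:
E(p) = 25 (E(p) = 5² = 25)
q(M) = 22 (q(M) = (-1 + 25) - 2 = 24 - 2 = 22)
(q(6)*(-1))*(-1905) = (22*(-1))*(-1905) = -22*(-1905) = 41910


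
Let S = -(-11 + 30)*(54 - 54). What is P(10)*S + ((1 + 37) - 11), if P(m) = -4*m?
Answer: 27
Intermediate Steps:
S = 0 (S = -19*0 = -1*0 = 0)
P(10)*S + ((1 + 37) - 11) = -4*10*0 + ((1 + 37) - 11) = -40*0 + (38 - 11) = 0 + 27 = 27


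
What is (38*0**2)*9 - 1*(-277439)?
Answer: 277439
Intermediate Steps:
(38*0**2)*9 - 1*(-277439) = (38*0)*9 + 277439 = 0*9 + 277439 = 0 + 277439 = 277439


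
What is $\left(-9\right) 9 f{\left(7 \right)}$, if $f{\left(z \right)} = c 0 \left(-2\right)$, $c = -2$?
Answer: $0$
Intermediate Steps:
$f{\left(z \right)} = 0$ ($f{\left(z \right)} = \left(-2\right) 0 \left(-2\right) = 0 \left(-2\right) = 0$)
$\left(-9\right) 9 f{\left(7 \right)} = \left(-9\right) 9 \cdot 0 = \left(-81\right) 0 = 0$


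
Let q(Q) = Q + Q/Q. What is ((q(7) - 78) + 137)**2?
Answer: 4489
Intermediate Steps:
q(Q) = 1 + Q (q(Q) = Q + 1 = 1 + Q)
((q(7) - 78) + 137)**2 = (((1 + 7) - 78) + 137)**2 = ((8 - 78) + 137)**2 = (-70 + 137)**2 = 67**2 = 4489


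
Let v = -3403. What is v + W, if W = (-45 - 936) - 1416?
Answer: -5800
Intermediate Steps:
W = -2397 (W = -981 - 1416 = -2397)
v + W = -3403 - 2397 = -5800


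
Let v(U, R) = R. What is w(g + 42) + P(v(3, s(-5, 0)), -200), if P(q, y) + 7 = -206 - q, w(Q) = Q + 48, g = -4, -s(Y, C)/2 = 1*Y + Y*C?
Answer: -137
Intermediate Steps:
s(Y, C) = -2*Y - 2*C*Y (s(Y, C) = -2*(1*Y + Y*C) = -2*(Y + C*Y) = -2*Y - 2*C*Y)
w(Q) = 48 + Q
P(q, y) = -213 - q (P(q, y) = -7 + (-206 - q) = -213 - q)
w(g + 42) + P(v(3, s(-5, 0)), -200) = (48 + (-4 + 42)) + (-213 - (-2)*(-5)*(1 + 0)) = (48 + 38) + (-213 - (-2)*(-5)) = 86 + (-213 - 1*10) = 86 + (-213 - 10) = 86 - 223 = -137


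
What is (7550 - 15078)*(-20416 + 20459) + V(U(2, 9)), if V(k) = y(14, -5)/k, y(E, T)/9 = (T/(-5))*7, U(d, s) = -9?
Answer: -323711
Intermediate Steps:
y(E, T) = -63*T/5 (y(E, T) = 9*((T/(-5))*7) = 9*((T*(-1/5))*7) = 9*(-T/5*7) = 9*(-7*T/5) = -63*T/5)
V(k) = 63/k (V(k) = (-63/5*(-5))/k = 63/k)
(7550 - 15078)*(-20416 + 20459) + V(U(2, 9)) = (7550 - 15078)*(-20416 + 20459) + 63/(-9) = -7528*43 + 63*(-1/9) = -323704 - 7 = -323711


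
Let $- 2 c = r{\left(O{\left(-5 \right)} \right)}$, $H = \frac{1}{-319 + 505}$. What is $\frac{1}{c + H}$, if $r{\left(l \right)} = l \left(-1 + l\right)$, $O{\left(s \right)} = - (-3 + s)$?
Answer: $- \frac{186}{5207} \approx -0.035721$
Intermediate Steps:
$H = \frac{1}{186} \approx 0.0053763$
$O{\left(s \right)} = 3 - s$
$c = -28$ ($c = - \frac{\left(3 - -5\right) \left(-1 + \left(3 - -5\right)\right)}{2} = - \frac{\left(3 + 5\right) \left(-1 + \left(3 + 5\right)\right)}{2} = - \frac{8 \left(-1 + 8\right)}{2} = - \frac{8 \cdot 7}{2} = \left(- \frac{1}{2}\right) 56 = -28$)
$\frac{1}{c + H} = \frac{1}{-28 + \frac{1}{186}} = \frac{1}{- \frac{5207}{186}} = - \frac{186}{5207}$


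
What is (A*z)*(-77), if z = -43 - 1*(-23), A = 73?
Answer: 112420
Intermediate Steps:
z = -20 (z = -43 + 23 = -20)
(A*z)*(-77) = (73*(-20))*(-77) = -1460*(-77) = 112420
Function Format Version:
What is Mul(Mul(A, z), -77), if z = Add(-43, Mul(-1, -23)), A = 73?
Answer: 112420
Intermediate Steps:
z = -20 (z = Add(-43, 23) = -20)
Mul(Mul(A, z), -77) = Mul(Mul(73, -20), -77) = Mul(-1460, -77) = 112420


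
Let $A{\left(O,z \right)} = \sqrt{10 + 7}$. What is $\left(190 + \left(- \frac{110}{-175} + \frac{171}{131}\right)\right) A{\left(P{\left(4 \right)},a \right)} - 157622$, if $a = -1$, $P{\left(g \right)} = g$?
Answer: $-157622 + \frac{880017 \sqrt{17}}{4585} \approx -1.5683 \cdot 10^{5}$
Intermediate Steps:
$A{\left(O,z \right)} = \sqrt{17}$
$\left(190 + \left(- \frac{110}{-175} + \frac{171}{131}\right)\right) A{\left(P{\left(4 \right)},a \right)} - 157622 = \left(190 + \left(- \frac{110}{-175} + \frac{171}{131}\right)\right) \sqrt{17} - 157622 = \left(190 + \left(\left(-110\right) \left(- \frac{1}{175}\right) + 171 \cdot \frac{1}{131}\right)\right) \sqrt{17} - 157622 = \left(190 + \left(\frac{22}{35} + \frac{171}{131}\right)\right) \sqrt{17} - 157622 = \left(190 + \frac{8867}{4585}\right) \sqrt{17} - 157622 = \frac{880017 \sqrt{17}}{4585} - 157622 = -157622 + \frac{880017 \sqrt{17}}{4585}$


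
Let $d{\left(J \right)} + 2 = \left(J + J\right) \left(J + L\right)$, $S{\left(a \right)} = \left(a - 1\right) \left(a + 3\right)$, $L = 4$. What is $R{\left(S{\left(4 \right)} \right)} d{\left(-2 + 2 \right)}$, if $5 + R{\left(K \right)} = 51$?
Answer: $-92$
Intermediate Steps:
$S{\left(a \right)} = \left(-1 + a\right) \left(3 + a\right)$
$R{\left(K \right)} = 46$ ($R{\left(K \right)} = -5 + 51 = 46$)
$d{\left(J \right)} = -2 + 2 J \left(4 + J\right)$ ($d{\left(J \right)} = -2 + \left(J + J\right) \left(J + 4\right) = -2 + 2 J \left(4 + J\right)$)
$R{\left(S{\left(4 \right)} \right)} d{\left(-2 + 2 \right)} = 46 \left(-2 + 2 \left(-2 + 2\right)^{2} + 8 \left(-2 + 2\right)\right) = 46 \left(-2 + 2 \cdot 0^{2} + 8 \cdot 0\right) = 46 \left(-2 + 2 \cdot 0 + 0\right) = 46 \left(-2 + 0 + 0\right) = 46 \left(-2\right) = -92$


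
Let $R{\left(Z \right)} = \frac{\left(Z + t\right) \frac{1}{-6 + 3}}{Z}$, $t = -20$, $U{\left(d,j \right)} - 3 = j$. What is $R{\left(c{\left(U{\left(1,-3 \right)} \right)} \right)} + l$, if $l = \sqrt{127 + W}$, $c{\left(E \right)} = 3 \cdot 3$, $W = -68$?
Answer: $\frac{11}{27} + \sqrt{59} \approx 8.0885$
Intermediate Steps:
$U{\left(d,j \right)} = 3 + j$
$c{\left(E \right)} = 9$
$R{\left(Z \right)} = \frac{\frac{20}{3} - \frac{Z}{3}}{Z}$ ($R{\left(Z \right)} = \frac{\left(Z - 20\right) \frac{1}{-6 + 3}}{Z} = \frac{\left(-20 + Z\right) \frac{1}{-3}}{Z} = \frac{\left(-20 + Z\right) \left(- \frac{1}{3}\right)}{Z} = \frac{\frac{20}{3} - \frac{Z}{3}}{Z}$)
$l = \sqrt{59}$ ($l = \sqrt{127 - 68} = \sqrt{59} \approx 7.6811$)
$R{\left(c{\left(U{\left(1,-3 \right)} \right)} \right)} + l = \frac{20 - 9}{3 \cdot 9} + \sqrt{59} = \frac{1}{3} \cdot \frac{1}{9} \left(20 - 9\right) + \sqrt{59} = \frac{1}{3} \cdot \frac{1}{9} \cdot 11 + \sqrt{59} = \frac{11}{27} + \sqrt{59}$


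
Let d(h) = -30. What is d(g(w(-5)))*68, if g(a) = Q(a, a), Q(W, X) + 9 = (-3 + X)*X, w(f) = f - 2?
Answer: -2040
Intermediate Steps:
w(f) = -2 + f
Q(W, X) = -9 + X*(-3 + X) (Q(W, X) = -9 + (-3 + X)*X = -9 + X*(-3 + X))
g(a) = -9 + a² - 3*a
d(g(w(-5)))*68 = -30*68 = -2040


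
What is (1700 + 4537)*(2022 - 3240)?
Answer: -7596666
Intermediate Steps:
(1700 + 4537)*(2022 - 3240) = 6237*(-1218) = -7596666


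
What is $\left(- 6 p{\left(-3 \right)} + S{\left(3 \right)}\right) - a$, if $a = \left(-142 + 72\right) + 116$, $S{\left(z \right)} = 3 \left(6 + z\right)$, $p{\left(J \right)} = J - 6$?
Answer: $35$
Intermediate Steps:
$p{\left(J \right)} = -6 + J$ ($p{\left(J \right)} = J - 6 = -6 + J$)
$S{\left(z \right)} = 18 + 3 z$
$a = 46$ ($a = -70 + 116 = 46$)
$\left(- 6 p{\left(-3 \right)} + S{\left(3 \right)}\right) - a = \left(- 6 \left(-6 - 3\right) + \left(18 + 3 \cdot 3\right)\right) - 46 = \left(\left(-6\right) \left(-9\right) + \left(18 + 9\right)\right) - 46 = \left(54 + 27\right) - 46 = 81 - 46 = 35$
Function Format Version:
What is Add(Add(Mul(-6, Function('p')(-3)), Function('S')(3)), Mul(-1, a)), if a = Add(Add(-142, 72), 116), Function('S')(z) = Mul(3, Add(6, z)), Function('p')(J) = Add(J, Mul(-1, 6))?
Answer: 35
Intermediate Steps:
Function('p')(J) = Add(-6, J) (Function('p')(J) = Add(J, -6) = Add(-6, J))
Function('S')(z) = Add(18, Mul(3, z))
a = 46 (a = Add(-70, 116) = 46)
Add(Add(Mul(-6, Function('p')(-3)), Function('S')(3)), Mul(-1, a)) = Add(Add(Mul(-6, Add(-6, -3)), Add(18, Mul(3, 3))), Mul(-1, 46)) = Add(Add(Mul(-6, -9), Add(18, 9)), -46) = Add(Add(54, 27), -46) = Add(81, -46) = 35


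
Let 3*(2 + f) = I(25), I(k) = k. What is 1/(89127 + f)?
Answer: 3/267400 ≈ 1.1219e-5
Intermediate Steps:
f = 19/3 (f = -2 + (⅓)*25 = -2 + 25/3 = 19/3 ≈ 6.3333)
1/(89127 + f) = 1/(89127 + 19/3) = 1/(267400/3) = 3/267400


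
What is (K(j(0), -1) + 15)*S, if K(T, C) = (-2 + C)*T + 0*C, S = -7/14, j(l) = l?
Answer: -15/2 ≈ -7.5000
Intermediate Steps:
S = -½ (S = -7*1/14 = -½ ≈ -0.50000)
K(T, C) = T*(-2 + C) (K(T, C) = T*(-2 + C) + 0 = T*(-2 + C))
(K(j(0), -1) + 15)*S = (0*(-2 - 1) + 15)*(-½) = (0*(-3) + 15)*(-½) = (0 + 15)*(-½) = 15*(-½) = -15/2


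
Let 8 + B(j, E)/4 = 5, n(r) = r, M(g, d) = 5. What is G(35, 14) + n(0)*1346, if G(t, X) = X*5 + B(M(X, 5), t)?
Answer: 58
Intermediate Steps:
B(j, E) = -12 (B(j, E) = -32 + 4*5 = -32 + 20 = -12)
G(t, X) = -12 + 5*X (G(t, X) = X*5 - 12 = 5*X - 12 = -12 + 5*X)
G(35, 14) + n(0)*1346 = (-12 + 5*14) + 0*1346 = (-12 + 70) + 0 = 58 + 0 = 58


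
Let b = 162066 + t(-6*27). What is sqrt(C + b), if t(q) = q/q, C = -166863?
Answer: 2*I*sqrt(1199) ≈ 69.253*I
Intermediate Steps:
t(q) = 1
b = 162067 (b = 162066 + 1 = 162067)
sqrt(C + b) = sqrt(-166863 + 162067) = sqrt(-4796) = 2*I*sqrt(1199)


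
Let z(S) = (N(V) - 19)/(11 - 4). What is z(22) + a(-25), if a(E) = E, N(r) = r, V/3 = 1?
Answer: -191/7 ≈ -27.286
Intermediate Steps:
V = 3 (V = 3*1 = 3)
z(S) = -16/7 (z(S) = (3 - 19)/(11 - 4) = -16/7)
z(22) + a(-25) = -16/7 - 25 = -191/7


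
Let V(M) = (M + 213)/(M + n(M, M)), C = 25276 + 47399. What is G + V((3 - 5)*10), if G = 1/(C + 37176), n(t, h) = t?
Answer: -21201203/4394040 ≈ -4.8250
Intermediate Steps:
C = 72675
G = 1/109851 (G = 1/(72675 + 37176) = 1/109851 ≈ 9.1032e-6)
V(M) = (213 + M)/(2*M) (V(M) = (M + 213)/(M + M) = (213 + M)/((2*M)) = (213 + M)*(1/(2*M)) = (213 + M)/(2*M))
G + V((3 - 5)*10) = 1/109851 + (213 + (3 - 5)*10)/(2*(((3 - 5)*10))) = 1/109851 + (213 - 2*10)/(2*((-2*10))) = 1/109851 + (1/2)*(213 - 20)/(-20) = 1/109851 + (1/2)*(-1/20)*193 = 1/109851 - 193/40 = -21201203/4394040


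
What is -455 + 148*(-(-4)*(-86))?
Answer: -51367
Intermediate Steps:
-455 + 148*(-(-4)*(-86)) = -455 + 148*(-4*86) = -455 + 148*(-344) = -455 - 50912 = -51367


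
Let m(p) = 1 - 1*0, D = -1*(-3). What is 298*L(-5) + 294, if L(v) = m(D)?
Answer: 592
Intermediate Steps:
D = 3
m(p) = 1 (m(p) = 1 + 0 = 1)
L(v) = 1
298*L(-5) + 294 = 298*1 + 294 = 298 + 294 = 592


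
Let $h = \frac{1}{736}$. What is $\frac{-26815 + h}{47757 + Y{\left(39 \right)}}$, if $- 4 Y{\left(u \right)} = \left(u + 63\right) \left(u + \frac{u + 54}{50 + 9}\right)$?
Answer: $- \frac{388138167}{676289792} \approx -0.57392$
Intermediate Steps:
$h = \frac{1}{736} \approx 0.0013587$
$Y{\left(u \right)} = - \frac{\left(63 + u\right) \left(\frac{54}{59} + \frac{60 u}{59}\right)}{4}$ ($Y{\left(u \right)} = - \frac{\left(u + 63\right) \left(u + \frac{u + 54}{50 + 9}\right)}{4} = - \frac{\left(63 + u\right) \left(u + \frac{54 + u}{59}\right)}{4} = - \frac{\left(63 + u\right) \left(u + \left(54 + u\right) \frac{1}{59}\right)}{4} = - \frac{\left(63 + u\right) \left(u + \left(\frac{54}{59} + \frac{u}{59}\right)\right)}{4} = - \frac{\left(63 + u\right) \left(\frac{54}{59} + \frac{60 u}{59}\right)}{4}$)
$\frac{-26815 + h}{47757 + Y{\left(39 \right)}} = \frac{-26815 + \frac{1}{736}}{47757 - \left(648 + \frac{22815}{59}\right)} = - \frac{19735839}{736 \left(47757 - \frac{61047}{59}\right)} = - \frac{19735839}{736 \cdot \frac{2756616}{59}} = \left(- \frac{19735839}{736}\right) \frac{59}{2756616} = - \frac{388138167}{676289792}$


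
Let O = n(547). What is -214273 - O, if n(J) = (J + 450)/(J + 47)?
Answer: -127279159/594 ≈ -2.1427e+5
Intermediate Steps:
n(J) = (450 + J)/(47 + J)
O = 997/594 (O = (450 + 547)/(47 + 547) = 997/594 ≈ 1.6785)
-214273 - O = -214273 - 1*997/594 = -214273 - 997/594 = -127279159/594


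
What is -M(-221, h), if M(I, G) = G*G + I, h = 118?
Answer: -13703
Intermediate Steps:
M(I, G) = I + G² (M(I, G) = G² + I = I + G²)
-M(-221, h) = -(-221 + 118²) = -(-221 + 13924) = -1*13703 = -13703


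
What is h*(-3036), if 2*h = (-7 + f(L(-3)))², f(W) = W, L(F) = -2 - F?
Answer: -54648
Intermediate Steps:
h = 18 (h = (-7 + (-2 - 1*(-3)))²/2 = (-7 + (-2 + 3))²/2 = (-7 + 1)²/2 = (½)*(-6)² = (½)*36 = 18)
h*(-3036) = 18*(-3036) = -54648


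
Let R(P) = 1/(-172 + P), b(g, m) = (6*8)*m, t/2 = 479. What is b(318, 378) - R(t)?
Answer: 14261183/786 ≈ 18144.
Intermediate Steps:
t = 958 (t = 2*479 = 958)
b(g, m) = 48*m
b(318, 378) - R(t) = 48*378 - 1/(-172 + 958) = 18144 - 1/786 = 14261183/786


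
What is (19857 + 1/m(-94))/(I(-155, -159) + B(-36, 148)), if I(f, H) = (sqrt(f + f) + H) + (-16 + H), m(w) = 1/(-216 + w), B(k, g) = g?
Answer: -58641/563 - 19547*I*sqrt(310)/34906 ≈ -104.16 - 9.8596*I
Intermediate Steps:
I(f, H) = -16 + 2*H + sqrt(2)*sqrt(f) (I(f, H) = (sqrt(2*f) + H) + (-16 + H) = (sqrt(2)*sqrt(f) + H) + (-16 + H) = (H + sqrt(2)*sqrt(f)) + (-16 + H) = -16 + 2*H + sqrt(2)*sqrt(f))
(19857 + 1/m(-94))/(I(-155, -159) + B(-36, 148)) = (19857 + 1/(1/(-216 - 94)))/((-16 + 2*(-159) + sqrt(2)*sqrt(-155)) + 148) = (19857 + 1/(1/(-310)))/((-16 - 318 + sqrt(2)*(I*sqrt(155))) + 148) = (19857 + 1/(-1/310))/((-16 - 318 + I*sqrt(310)) + 148) = (19857 - 310)/((-334 + I*sqrt(310)) + 148) = 19547/(-186 + I*sqrt(310))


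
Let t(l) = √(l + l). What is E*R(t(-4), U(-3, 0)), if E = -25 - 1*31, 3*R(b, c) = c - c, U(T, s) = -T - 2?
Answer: 0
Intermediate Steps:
U(T, s) = -2 - T
t(l) = √2*√l (t(l) = √(2*l) = √2*√l)
R(b, c) = 0 (R(b, c) = (c - c)/3 = (⅓)*0 = 0)
E = -56 (E = -25 - 31 = -56)
E*R(t(-4), U(-3, 0)) = -56*0 = 0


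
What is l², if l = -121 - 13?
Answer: 17956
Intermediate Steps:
l = -134
l² = (-134)² = 17956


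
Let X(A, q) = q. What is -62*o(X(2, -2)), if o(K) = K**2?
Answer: -248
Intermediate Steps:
-62*o(X(2, -2)) = -62*(-2)**2 = -62*4 = -248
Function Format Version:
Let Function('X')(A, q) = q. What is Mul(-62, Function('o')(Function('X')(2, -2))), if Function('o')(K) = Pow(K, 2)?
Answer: -248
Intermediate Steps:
Mul(-62, Function('o')(Function('X')(2, -2))) = Mul(-62, Pow(-2, 2)) = Mul(-62, 4) = -248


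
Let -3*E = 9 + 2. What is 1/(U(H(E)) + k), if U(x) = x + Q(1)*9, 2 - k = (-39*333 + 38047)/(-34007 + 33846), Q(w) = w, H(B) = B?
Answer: 69/11246 ≈ 0.0061355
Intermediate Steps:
E = -11/3 (E = -(9 + 2)/3 = -⅓*11 = -11/3 ≈ -3.6667)
k = 3626/23 (k = 2 - (-39*333 + 38047)/(-34007 + 33846) = 2 - (-12987 + 38047)/(-161) = 2 - 25060*(-1)/161 = 2 - 1*(-3580/23) = 2 + 3580/23 = 3626/23 ≈ 157.65)
U(x) = 9 + x (U(x) = x + 1*9 = x + 9 = 9 + x)
1/(U(H(E)) + k) = 1/((9 - 11/3) + 3626/23) = 1/(16/3 + 3626/23) = 1/(11246/69) = 69/11246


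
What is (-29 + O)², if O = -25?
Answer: 2916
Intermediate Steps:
(-29 + O)² = (-29 - 25)² = (-54)² = 2916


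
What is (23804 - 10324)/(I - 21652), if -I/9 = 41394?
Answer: -6740/197099 ≈ -0.034196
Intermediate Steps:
I = -372546 (I = -9*41394 = -372546)
(23804 - 10324)/(I - 21652) = (23804 - 10324)/(-372546 - 21652) = 13480/(-394198) = 13480*(-1/394198) = -6740/197099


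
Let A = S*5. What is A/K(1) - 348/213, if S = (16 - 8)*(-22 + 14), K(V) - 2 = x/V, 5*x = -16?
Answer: 56452/213 ≈ 265.03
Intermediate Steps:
x = -16/5 (x = (⅕)*(-16) = -16/5 ≈ -3.2000)
K(V) = 2 - 16/(5*V)
S = -64 (S = 8*(-8) = -64)
A = -320 (A = -64*5 = -320)
A/K(1) - 348/213 = -320/(2 - 16/5/1) - 348/213 = -320/(2 - 16/5*1) - 348*1/213 = -320/(2 - 16/5) - 116/71 = -320/(-6/5) - 116/71 = -320*(-⅚) - 116/71 = 800/3 - 116/71 = 56452/213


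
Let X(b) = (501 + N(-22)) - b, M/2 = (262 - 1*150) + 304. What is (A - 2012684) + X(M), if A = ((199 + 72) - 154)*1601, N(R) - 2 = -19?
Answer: -1825715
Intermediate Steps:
N(R) = -17 (N(R) = 2 - 19 = -17)
M = 832 (M = 2*((262 - 1*150) + 304) = 2*((262 - 150) + 304) = 2*(112 + 304) = 2*416 = 832)
X(b) = 484 - b (X(b) = (501 - 17) - b = 484 - b)
A = 187317 (A = (271 - 154)*1601 = 117*1601 = 187317)
(A - 2012684) + X(M) = (187317 - 2012684) + (484 - 1*832) = -1825367 + (484 - 832) = -1825367 - 348 = -1825715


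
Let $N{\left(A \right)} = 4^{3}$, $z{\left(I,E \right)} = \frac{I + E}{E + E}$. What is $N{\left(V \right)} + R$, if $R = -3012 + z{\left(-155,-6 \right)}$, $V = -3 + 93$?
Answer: $- \frac{35215}{12} \approx -2934.6$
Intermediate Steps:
$V = 90$
$z{\left(I,E \right)} = \frac{E + I}{2 E}$
$N{\left(A \right)} = 64$
$R = - \frac{35983}{12}$ ($R = -3012 + \frac{-6 - 155}{2 \left(-6\right)} = -3012 + \frac{1}{2} \left(- \frac{1}{6}\right) \left(-161\right) = -3012 + \frac{161}{12} = - \frac{35983}{12} \approx -2998.6$)
$N{\left(V \right)} + R = 64 - \frac{35983}{12} = - \frac{35215}{12}$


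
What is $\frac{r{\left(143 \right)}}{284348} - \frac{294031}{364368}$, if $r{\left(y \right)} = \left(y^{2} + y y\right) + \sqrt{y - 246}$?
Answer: $- \frac{17176301081}{25901828016} + \frac{i \sqrt{103}}{284348} \approx -0.66313 + 3.5692 \cdot 10^{-5} i$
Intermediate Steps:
$r{\left(y \right)} = \sqrt{-246 + y} + 2 y^{2}$ ($r{\left(y \right)} = \left(y^{2} + y^{2}\right) + \sqrt{-246 + y} = 2 y^{2} + \sqrt{-246 + y} = \sqrt{-246 + y} + 2 y^{2}$)
$\frac{r{\left(143 \right)}}{284348} - \frac{294031}{364368} = \frac{\sqrt{-246 + 143} + 2 \cdot 143^{2}}{284348} - \frac{294031}{364368} = \left(\sqrt{-103} + 2 \cdot 20449\right) \frac{1}{284348} - \frac{294031}{364368} = \left(i \sqrt{103} + 40898\right) \frac{1}{284348} - \frac{294031}{364368} = \left(40898 + i \sqrt{103}\right) \frac{1}{284348} - \frac{294031}{364368} = \left(\frac{20449}{142174} + \frac{i \sqrt{103}}{284348}\right) - \frac{294031}{364368} = - \frac{17176301081}{25901828016} + \frac{i \sqrt{103}}{284348}$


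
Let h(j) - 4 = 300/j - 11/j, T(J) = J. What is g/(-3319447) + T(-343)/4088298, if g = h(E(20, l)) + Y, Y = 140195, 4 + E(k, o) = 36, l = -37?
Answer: -9189612545029/217134216499296 ≈ -0.042322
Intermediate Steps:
E(k, o) = 32 (E(k, o) = -4 + 36 = 32)
h(j) = 4 + 289/j (h(j) = 4 + (300/j - 11/j) = 4 + 289/j)
g = 4486657/32 (g = (4 + 289/32) + 140195 = 417/32 + 140195 = 4486657/32 ≈ 1.4021e+5)
g/(-3319447) + T(-343)/4088298 = (4486657/32)/(-3319447) - 343/4088298 = (4486657/32)*(-1/3319447) - 343*1/4088298 = -4486657/106222304 - 343/4088298 = -9189612545029/217134216499296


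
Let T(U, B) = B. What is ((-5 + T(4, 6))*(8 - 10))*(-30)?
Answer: 60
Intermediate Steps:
((-5 + T(4, 6))*(8 - 10))*(-30) = ((-5 + 6)*(8 - 10))*(-30) = (1*(-2))*(-30) = -2*(-30) = 60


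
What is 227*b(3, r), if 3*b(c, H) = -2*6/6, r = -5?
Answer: -454/3 ≈ -151.33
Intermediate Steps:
b(c, H) = -⅔ (b(c, H) = (-2*6/6)/3 = (-12*⅙)/3 = (⅓)*(-2) = -⅔)
227*b(3, r) = 227*(-⅔) = -454/3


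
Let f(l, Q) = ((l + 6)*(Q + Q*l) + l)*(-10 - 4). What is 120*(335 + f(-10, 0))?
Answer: 57000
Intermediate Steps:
f(l, Q) = -14*l - 14*(6 + l)*(Q + Q*l) (f(l, Q) = ((6 + l)*(Q + Q*l) + l)*(-14) = (l + (6 + l)*(Q + Q*l))*(-14) = -14*l - 14*(6 + l)*(Q + Q*l))
120*(335 + f(-10, 0)) = 120*(335 + (-84*0 - 14*(-10) - 98*0*(-10) - 14*0*(-10)²)) = 120*(335 + (0 + 140 + 0 - 14*0*100)) = 120*(335 + (0 + 140 + 0 + 0)) = 120*(335 + 140) = 120*475 = 57000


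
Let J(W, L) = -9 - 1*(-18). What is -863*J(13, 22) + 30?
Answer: -7737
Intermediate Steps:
J(W, L) = 9 (J(W, L) = -9 + 18 = 9)
-863*J(13, 22) + 30 = -863*9 + 30 = -7767 + 30 = -7737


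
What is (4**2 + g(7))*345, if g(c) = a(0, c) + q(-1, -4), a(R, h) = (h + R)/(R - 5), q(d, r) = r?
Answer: 3657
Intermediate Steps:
a(R, h) = (R + h)/(-5 + R)
g(c) = -4 - c/5 (g(c) = (0 + c)/(-5 + 0) - 4 = c/(-5) - 4 = -c/5 - 4 = -4 - c/5)
(4**2 + g(7))*345 = (4**2 + (-4 - 1/5*7))*345 = (16 + (-4 - 7/5))*345 = (16 - 27/5)*345 = (53/5)*345 = 3657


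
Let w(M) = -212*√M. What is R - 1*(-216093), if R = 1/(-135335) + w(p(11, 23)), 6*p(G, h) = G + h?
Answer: 29244946154/135335 - 212*√51/3 ≈ 2.1559e+5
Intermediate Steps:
p(G, h) = G/6 + h/6 (p(G, h) = (G + h)/6 = G/6 + h/6)
R = -1/135335 - 212*√51/3 (R = 1/(-135335) - 212*√((⅙)*11 + (⅙)*23) = -1/135335 - 212*√(11/6 + 23/6) = -1/135335 - 212*√51/3 ≈ -504.66)
R - 1*(-216093) = (-1/135335 - 212*√51/3) - 1*(-216093) = (-1/135335 - 212*√51/3) + 216093 = 29244946154/135335 - 212*√51/3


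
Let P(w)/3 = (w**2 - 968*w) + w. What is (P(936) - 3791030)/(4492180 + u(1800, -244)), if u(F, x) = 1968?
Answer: -1939039/2247074 ≈ -0.86292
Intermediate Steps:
P(w) = -2901*w + 3*w**2 (P(w) = 3*((w**2 - 968*w) + w) = 3*(w**2 - 967*w) = -2901*w + 3*w**2)
(P(936) - 3791030)/(4492180 + u(1800, -244)) = (3*936*(-967 + 936) - 3791030)/(4492180 + 1968) = (3*936*(-31) - 3791030)/4494148 = (-87048 - 3791030)*(1/4494148) = -3878078*1/4494148 = -1939039/2247074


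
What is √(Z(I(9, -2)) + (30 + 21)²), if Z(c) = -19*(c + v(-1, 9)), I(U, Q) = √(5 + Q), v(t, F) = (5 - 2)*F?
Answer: √(2088 - 19*√3) ≈ 45.333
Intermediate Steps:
v(t, F) = 3*F
Z(c) = -513 - 19*c (Z(c) = -19*(c + 3*9) = -19*(c + 27) = -19*(27 + c) = -513 - 19*c)
√(Z(I(9, -2)) + (30 + 21)²) = √((-513 - 19*√(5 - 2)) + (30 + 21)²) = √((-513 - 19*√3) + 51²) = √((-513 - 19*√3) + 2601) = √(2088 - 19*√3)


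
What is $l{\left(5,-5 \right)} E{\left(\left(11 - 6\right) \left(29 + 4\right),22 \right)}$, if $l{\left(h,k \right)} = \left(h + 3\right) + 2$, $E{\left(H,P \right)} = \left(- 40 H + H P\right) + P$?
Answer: $-29480$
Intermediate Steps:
$E{\left(H,P \right)} = P - 40 H + H P$
$l{\left(h,k \right)} = 5 + h$ ($l{\left(h,k \right)} = \left(3 + h\right) + 2 = 5 + h$)
$l{\left(5,-5 \right)} E{\left(\left(11 - 6\right) \left(29 + 4\right),22 \right)} = \left(5 + 5\right) \left(22 - 40 \left(11 - 6\right) \left(29 + 4\right) + \left(11 - 6\right) \left(29 + 4\right) 22\right) = 10 \left(22 - 40 \cdot 5 \cdot 33 + 5 \cdot 33 \cdot 22\right) = 10 \left(22 - 6600 + 165 \cdot 22\right) = 10 \left(22 - 6600 + 3630\right) = 10 \left(-2948\right) = -29480$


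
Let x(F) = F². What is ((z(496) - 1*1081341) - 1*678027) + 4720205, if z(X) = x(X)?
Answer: 3206853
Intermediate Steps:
z(X) = X²
((z(496) - 1*1081341) - 1*678027) + 4720205 = ((496² - 1*1081341) - 1*678027) + 4720205 = ((246016 - 1081341) - 678027) + 4720205 = (-835325 - 678027) + 4720205 = -1513352 + 4720205 = 3206853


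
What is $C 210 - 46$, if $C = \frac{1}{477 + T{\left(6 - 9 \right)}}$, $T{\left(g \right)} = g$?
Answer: $- \frac{3599}{79} \approx -45.557$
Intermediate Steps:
$C = \frac{1}{474}$ ($C = \frac{1}{477 + \left(6 - 9\right)} = \frac{1}{477 - 3} = \frac{1}{474} \approx 0.0021097$)
$C 210 - 46 = \frac{1}{474} \cdot 210 - 46 = \frac{35}{79} - 46 = - \frac{3599}{79}$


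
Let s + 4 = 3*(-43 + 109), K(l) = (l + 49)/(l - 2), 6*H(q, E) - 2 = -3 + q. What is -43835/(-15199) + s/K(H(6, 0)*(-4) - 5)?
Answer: -43029458/927139 ≈ -46.411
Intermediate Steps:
H(q, E) = -⅙ + q/6 (H(q, E) = ⅓ + (-3 + q)/6 = ⅓ + (-½ + q/6) = -⅙ + q/6)
K(l) = (49 + l)/(-2 + l)
s = 194 (s = -4 + 3*(-43 + 109) = -4 + 3*66 = -4 + 198 = 194)
-43835/(-15199) + s/K(H(6, 0)*(-4) - 5) = -43835/(-15199) + 194/(((49 + ((-⅙ + (⅙)*6)*(-4) - 5))/(-2 + ((-⅙ + (⅙)*6)*(-4) - 5)))) = -43835*(-1/15199) + 194/(((49 + ((-⅙ + 1)*(-4) - 5))/(-2 + ((-⅙ + 1)*(-4) - 5)))) = 43835/15199 + 194/(((49 + ((⅚)*(-4) - 5))/(-2 + ((⅚)*(-4) - 5)))) = 43835/15199 + 194/(((49 + (-10/3 - 5))/(-2 + (-10/3 - 5)))) = 43835/15199 + 194/(((49 - 25/3)/(-2 - 25/3))) = 43835/15199 + 194/(((122/3)/(-31/3))) = 43835/15199 + 194/((-3/31*122/3)) = 43835/15199 + 194/(-122/31) = 43835/15199 + 194*(-31/122) = 43835/15199 - 3007/61 = -43029458/927139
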